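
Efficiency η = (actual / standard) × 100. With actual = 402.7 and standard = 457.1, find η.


Efficiency = (actual / standard) × 100
= (402.7 / 457.1) × 100
= 88.1%


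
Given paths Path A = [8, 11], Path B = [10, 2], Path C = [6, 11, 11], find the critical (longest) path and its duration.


Path A: 8 + 11 = 19
Path B: 10 + 2 = 12
Path C: 6 + 11 + 11 = 28
Critical path = longest = max(19, 12, 28)
= 28 (Path C)


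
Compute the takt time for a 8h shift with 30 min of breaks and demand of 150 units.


Available = 8×60 - 30 = 450 min
Takt time = 450 / 150
= 3.00 min/unit


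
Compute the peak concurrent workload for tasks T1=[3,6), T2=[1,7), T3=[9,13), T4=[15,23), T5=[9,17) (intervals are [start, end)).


Check each time point for overlaps:
  t=3: 2 tasks active (T1, T2)
Max concurrent = 2


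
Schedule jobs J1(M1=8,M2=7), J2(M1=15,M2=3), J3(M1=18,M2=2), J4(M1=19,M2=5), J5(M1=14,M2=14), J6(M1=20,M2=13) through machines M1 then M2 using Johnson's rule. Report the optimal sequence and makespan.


Johnson's rule:
Group 1 (M1≤M2, sort by M1): ['J5']
Group 2 (M1>M2, sort desc M2): ['J6', 'J1', 'J4', 'J2', 'J3']
Sequence: J5 → J6 → J1 → J4 → J2 → J3
Makespan calculation:
  J5: M1 done=14, M2 done=28
  J6: M1 done=34, M2 done=47
  J1: M1 done=42, M2 done=54
  J4: M1 done=61, M2 done=66
  J2: M1 done=76, M2 done=79
  J3: M1 done=94, M2 done=96
= Sequence: J5 → J6 → J1 → J4 → J2 → J3, Makespan: 96


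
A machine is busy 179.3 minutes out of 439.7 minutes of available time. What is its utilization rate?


Utilization = busy / total × 100
= 179.3 / 439.7 × 100
= 40.8%


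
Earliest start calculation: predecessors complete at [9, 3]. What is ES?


ES = max of all predecessor completion times
Predecessors: [9, 3]
ES = max(9, 3)
= 9


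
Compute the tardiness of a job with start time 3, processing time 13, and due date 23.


Completion = start + processing = 3 + 13 = 16
Tardiness = max(0, C - d) = max(0, 16 - 23)
= max(0, -7)
= 0


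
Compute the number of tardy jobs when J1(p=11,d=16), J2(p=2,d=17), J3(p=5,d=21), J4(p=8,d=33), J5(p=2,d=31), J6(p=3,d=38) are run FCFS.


Completion vs due date:
  J1: C=11, d=16 → on time
  J2: C=13, d=17 → on time
  J3: C=18, d=21 → on time
  J4: C=26, d=33 → on time
  J5: C=28, d=31 → on time
  J6: C=31, d=38 → on time
Tardy jobs: none
Count = 0


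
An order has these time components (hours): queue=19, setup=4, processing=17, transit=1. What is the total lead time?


Lead time = queue + setup + processing + transit
= 19 + 4 + 17 + 1
= 41 hours


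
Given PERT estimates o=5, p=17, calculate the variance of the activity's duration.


σ² = ((p - o) / 6)² = (p - o)² / 36
= (17 - 5)² / 36
= 12² / 36
= 144 / 36
= 4.0000


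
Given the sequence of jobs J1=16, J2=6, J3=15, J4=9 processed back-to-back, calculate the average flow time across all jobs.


Completion times:
  J1: completes at 16
  J2: completes at 22
  J3: completes at 37
  J4: completes at 46
Sum = 121
Average = 121/4
= 30.25


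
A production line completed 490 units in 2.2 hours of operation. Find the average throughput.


Throughput = units / time
= 490 / 2.2
= 222.7 units/hour


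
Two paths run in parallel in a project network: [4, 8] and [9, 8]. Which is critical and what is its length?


Path A: 4 + 8 = 12
Path B: 9 + 8 = 17
Critical path = longest = max(12, 17)
= 17 (Path B)


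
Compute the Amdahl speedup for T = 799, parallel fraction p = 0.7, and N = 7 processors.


Amdahl's law: T_p = T × ((1-p) + p/N)
= 799 × ((1-0.7) + 0.7/7)
= 799 × (0.30 + 0.1000)
= 799 × 0.4000
= 319.60
Speedup = 799/319.60
= 2.50×


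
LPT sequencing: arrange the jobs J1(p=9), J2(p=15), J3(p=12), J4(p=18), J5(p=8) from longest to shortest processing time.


LPT: sort by longest processing time first
  J4: p=18
  J2: p=15
  J3: p=12
  J1: p=9
  J5: p=8
Order: J4 → J2 → J3 → J1 → J5


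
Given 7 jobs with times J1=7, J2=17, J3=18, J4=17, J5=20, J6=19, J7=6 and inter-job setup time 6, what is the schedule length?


Makespan = Σ processing + (n-1) × setup
= (7 + 17 + 18 + 17 + 20 + 19 + 6) + (7-1)×6
= 104 + 36
= 140 time units


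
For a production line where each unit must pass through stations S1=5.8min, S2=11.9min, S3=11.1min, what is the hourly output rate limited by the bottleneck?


Bottleneck = longest station time
Station times: [5.8, 11.9, 11.1]
Max = 11.9 min
Rate = 60 / 11.9
= 5.04 units/hour (bottleneck: 11.9min)


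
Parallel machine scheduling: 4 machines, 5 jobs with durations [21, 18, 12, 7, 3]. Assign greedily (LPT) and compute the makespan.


Jobs (LPT sorted): [21, 18, 12, 7, 3]
Machines: 4
  J=21 → Machine 1 (load: 0+21=21)
  J=18 → Machine 2 (load: 0+18=18)
  J=12 → Machine 3 (load: 0+12=12)
  J=7 → Machine 4 (load: 0+7=7)
  J=3 → Machine 4 (load: 7+3=10)
Machine loads: [21, 18, 12, 10]
Makespan = max = 21 time units


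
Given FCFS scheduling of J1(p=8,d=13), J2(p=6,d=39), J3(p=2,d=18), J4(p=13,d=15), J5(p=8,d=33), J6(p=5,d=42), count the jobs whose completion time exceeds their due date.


Completion vs due date:
  J1: C=8, d=13 → on time
  J2: C=14, d=39 → on time
  J3: C=16, d=18 → on time
  J4: C=29, d=15 → TARDY
  J5: C=37, d=33 → TARDY
  J6: C=42, d=42 → on time
Tardy jobs: J4, J5
Count = 2


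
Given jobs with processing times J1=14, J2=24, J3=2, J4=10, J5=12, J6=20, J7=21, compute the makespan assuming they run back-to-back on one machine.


Sequential makespan: sum all processing times
= 14 + 24 + 2 + 10 + 12 + 20 + 21
= 103 time units


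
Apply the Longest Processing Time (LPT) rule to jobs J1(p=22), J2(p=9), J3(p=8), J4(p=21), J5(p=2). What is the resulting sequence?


LPT: sort by longest processing time first
  J1: p=22
  J4: p=21
  J2: p=9
  J3: p=8
  J5: p=2
Order: J1 → J4 → J2 → J3 → J5


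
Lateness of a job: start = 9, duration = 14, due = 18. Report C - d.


Completion = 9 + 14 = 23
Lateness = C - d = 23 - 18
= 5


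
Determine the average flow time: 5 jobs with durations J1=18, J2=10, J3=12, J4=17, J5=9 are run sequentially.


Completion times:
  J1: completes at 18
  J2: completes at 28
  J3: completes at 40
  J4: completes at 57
  J5: completes at 66
Sum = 209
Average = 209/5
= 41.80


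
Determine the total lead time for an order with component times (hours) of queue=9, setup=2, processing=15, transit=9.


Lead time = queue + setup + processing + transit
= 9 + 2 + 15 + 9
= 35 hours


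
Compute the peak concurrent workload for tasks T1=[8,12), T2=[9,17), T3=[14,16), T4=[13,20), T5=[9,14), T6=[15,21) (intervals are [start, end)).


Check each time point for overlaps:
  t=15: 4 tasks active (T2, T3, T4, T6)
Max concurrent = 4


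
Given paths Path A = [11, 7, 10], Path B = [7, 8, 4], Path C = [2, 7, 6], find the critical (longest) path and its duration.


Path A: 11 + 7 + 10 = 28
Path B: 7 + 8 + 4 = 19
Path C: 2 + 7 + 6 = 15
Critical path = longest = max(28, 19, 15)
= 28 (Path A)


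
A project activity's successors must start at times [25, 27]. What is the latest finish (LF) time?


LF = min of all successor start times
Successors start at: [25, 27]
LF = min(25, 27)
= 25


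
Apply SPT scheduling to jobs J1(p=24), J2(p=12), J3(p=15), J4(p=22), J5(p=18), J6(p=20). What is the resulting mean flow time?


SPT order: J2 → J3 → J5 → J6 → J4 → J1
Completion times:
  J2: C=12
  J3: C=27
  J5: C=45
  J6: C=65
  J4: C=87
  J1: C=111
Sum = 347, n = 6
Mean flow = 347/6
= 57.83


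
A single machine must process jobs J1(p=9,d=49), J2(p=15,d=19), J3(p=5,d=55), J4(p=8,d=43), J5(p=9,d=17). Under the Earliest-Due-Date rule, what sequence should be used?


EDD: sort by earliest due date
  J5: d=17, p=9
  J2: d=19, p=15
  J4: d=43, p=8
  J1: d=49, p=9
  J3: d=55, p=5
Order: J5 → J2 → J4 → J1 → J3


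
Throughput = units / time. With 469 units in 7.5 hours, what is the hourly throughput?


Throughput = units / time
= 469 / 7.5
= 62.5 units/hour


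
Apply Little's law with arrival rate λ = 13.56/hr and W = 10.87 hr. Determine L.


Little's law: L = λ × W
= 13.56 × 10.87
= 147.40


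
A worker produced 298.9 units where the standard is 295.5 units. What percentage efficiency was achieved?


Efficiency = (actual / standard) × 100
= (298.9 / 295.5) × 100
= 101.2%


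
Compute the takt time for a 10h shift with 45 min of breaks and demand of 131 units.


Available = 10×60 - 45 = 555 min
Takt time = 555 / 131
= 4.24 min/unit


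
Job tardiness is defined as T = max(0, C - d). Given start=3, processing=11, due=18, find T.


Completion = start + processing = 3 + 11 = 14
Tardiness = max(0, C - d) = max(0, 14 - 18)
= max(0, -4)
= 0


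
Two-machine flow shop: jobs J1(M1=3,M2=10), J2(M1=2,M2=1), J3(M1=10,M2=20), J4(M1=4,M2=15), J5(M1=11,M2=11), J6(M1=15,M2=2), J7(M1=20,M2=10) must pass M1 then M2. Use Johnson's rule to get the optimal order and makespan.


Johnson's rule:
Group 1 (M1≤M2, sort by M1): ['J1', 'J4', 'J3', 'J5']
Group 2 (M1>M2, sort desc M2): ['J7', 'J6', 'J2']
Sequence: J1 → J4 → J3 → J5 → J7 → J6 → J2
Makespan calculation:
  J1: M1 done=3, M2 done=13
  J4: M1 done=7, M2 done=28
  J3: M1 done=17, M2 done=48
  J5: M1 done=28, M2 done=59
  J7: M1 done=48, M2 done=69
  J6: M1 done=63, M2 done=71
  J2: M1 done=65, M2 done=72
= Sequence: J1 → J4 → J3 → J5 → J7 → J6 → J2, Makespan: 72


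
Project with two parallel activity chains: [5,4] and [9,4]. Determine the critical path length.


Path A: 5 + 4 = 9
Path B: 9 + 4 = 13
Critical path = longest = max(9, 13)
= 13 (Path B)


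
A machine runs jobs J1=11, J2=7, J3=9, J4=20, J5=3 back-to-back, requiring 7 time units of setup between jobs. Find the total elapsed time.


Makespan = Σ processing + (n-1) × setup
= (11 + 7 + 9 + 20 + 3) + (5-1)×7
= 50 + 28
= 78 time units


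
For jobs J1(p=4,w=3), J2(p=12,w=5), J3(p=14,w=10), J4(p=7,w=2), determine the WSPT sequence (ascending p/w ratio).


WSPT (Smith's rule): sort by p/w ascending
  J1: p/w = 4/3 = 1.333
  J3: p/w = 14/10 = 1.400
  J2: p/w = 12/5 = 2.400
  J4: p/w = 7/2 = 3.500
Order: J1 → J3 → J2 → J4


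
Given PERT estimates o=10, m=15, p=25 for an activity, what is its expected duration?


te = (o + 4m + p) / 6
= (10 + 4×15 + 25) / 6
= (10 + 60 + 25) / 6
= 95 / 6
= 15.83


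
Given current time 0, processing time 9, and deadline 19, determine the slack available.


Slack = due - current_time - processing
= 19 - 0 - 9
= 10


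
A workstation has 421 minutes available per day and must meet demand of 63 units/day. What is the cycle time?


Cycle time = available time / demand
= 421 / 63
= 6.68 min/unit


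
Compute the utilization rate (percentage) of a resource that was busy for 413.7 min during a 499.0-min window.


Utilization = busy / total × 100
= 413.7 / 499.0 × 100
= 82.9%


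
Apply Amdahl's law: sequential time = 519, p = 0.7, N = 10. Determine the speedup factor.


Amdahl's law: T_p = T × ((1-p) + p/N)
= 519 × ((1-0.7) + 0.7/10)
= 519 × (0.30 + 0.0700)
= 519 × 0.3700
= 192.03
Speedup = 519/192.03
= 2.70×


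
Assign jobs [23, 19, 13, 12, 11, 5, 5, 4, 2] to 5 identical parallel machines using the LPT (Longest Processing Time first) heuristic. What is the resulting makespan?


Jobs (LPT sorted): [23, 19, 13, 12, 11, 5, 5, 4, 2]
Machines: 5
  J=23 → Machine 1 (load: 0+23=23)
  J=19 → Machine 2 (load: 0+19=19)
  J=13 → Machine 3 (load: 0+13=13)
  J=12 → Machine 4 (load: 0+12=12)
  J=11 → Machine 5 (load: 0+11=11)
  J=5 → Machine 5 (load: 11+5=16)
  J=5 → Machine 4 (load: 12+5=17)
  J=4 → Machine 3 (load: 13+4=17)
  J=2 → Machine 5 (load: 16+2=18)
Machine loads: [23, 19, 17, 17, 18]
Makespan = max = 23 time units


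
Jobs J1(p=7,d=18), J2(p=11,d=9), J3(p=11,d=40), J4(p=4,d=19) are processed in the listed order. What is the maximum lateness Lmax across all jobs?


Lateness per job (L = C - d):
  J1: C=7, d=18, L=-11
  J2: C=18, d=9, L=9
  J3: C=29, d=40, L=-11
  J4: C=33, d=19, L=14
Lmax = max(-11, 9, -11, 14)
= 14


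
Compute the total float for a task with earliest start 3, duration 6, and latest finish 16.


EF = ES + duration = 3 + 6 = 9
LS = LF - duration = 16 - 6 = 10
Total Float = LF - EF = 16 - 9
(or LS - ES = 10 - 3)
= 7


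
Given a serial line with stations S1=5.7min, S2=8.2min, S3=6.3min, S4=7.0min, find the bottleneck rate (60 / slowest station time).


Bottleneck = longest station time
Station times: [5.7, 8.2, 6.3, 7.0]
Max = 8.2 min
Rate = 60 / 8.2
= 7.32 units/hour (bottleneck: 8.2min)


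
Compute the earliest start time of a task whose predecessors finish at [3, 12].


ES = max of all predecessor completion times
Predecessors: [3, 12]
ES = max(3, 12)
= 12


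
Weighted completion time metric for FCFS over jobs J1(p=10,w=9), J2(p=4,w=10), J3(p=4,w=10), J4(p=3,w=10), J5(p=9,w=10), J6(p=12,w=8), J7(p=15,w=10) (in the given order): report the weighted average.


Completion times:
  J1: C=10, w×C=9×10=90
  J2: C=14, w×C=10×14=140
  J3: C=18, w×C=10×18=180
  J4: C=21, w×C=10×21=210
  J5: C=30, w×C=10×30=300
  J6: C=42, w×C=8×42=336
  J7: C=57, w×C=10×57=570
Sum w×C = 1826
Sum w = 67
Weighted avg = 1826/67
= 27.25


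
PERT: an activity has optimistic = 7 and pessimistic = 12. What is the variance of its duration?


σ² = ((p - o) / 6)² = (p - o)² / 36
= (12 - 7)² / 36
= 5² / 36
= 25 / 36
= 0.6944


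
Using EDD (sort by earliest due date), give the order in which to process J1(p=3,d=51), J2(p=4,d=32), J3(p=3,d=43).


EDD: sort by earliest due date
  J2: d=32, p=4
  J3: d=43, p=3
  J1: d=51, p=3
Order: J2 → J3 → J1


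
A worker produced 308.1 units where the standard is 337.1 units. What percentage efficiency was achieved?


Efficiency = (actual / standard) × 100
= (308.1 / 337.1) × 100
= 91.4%


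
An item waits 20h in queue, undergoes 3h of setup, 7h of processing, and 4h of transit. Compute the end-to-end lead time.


Lead time = queue + setup + processing + transit
= 20 + 3 + 7 + 4
= 34 hours


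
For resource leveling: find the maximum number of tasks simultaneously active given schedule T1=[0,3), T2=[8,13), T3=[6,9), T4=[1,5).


Check each time point for overlaps:
  t=1: 2 tasks active (T1, T4)
Max concurrent = 2


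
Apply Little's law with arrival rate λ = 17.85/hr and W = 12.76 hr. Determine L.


Little's law: L = λ × W
= 17.85 × 12.76
= 227.77


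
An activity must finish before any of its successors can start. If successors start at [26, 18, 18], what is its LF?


LF = min of all successor start times
Successors start at: [26, 18, 18]
LF = min(26, 18, 18)
= 18


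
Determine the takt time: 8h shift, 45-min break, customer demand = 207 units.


Available = 8×60 - 45 = 435 min
Takt time = 435 / 207
= 2.10 min/unit


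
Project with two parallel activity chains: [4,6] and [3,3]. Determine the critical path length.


Path A: 4 + 6 = 10
Path B: 3 + 3 = 6
Critical path = longest = max(10, 6)
= 10 (Path A)


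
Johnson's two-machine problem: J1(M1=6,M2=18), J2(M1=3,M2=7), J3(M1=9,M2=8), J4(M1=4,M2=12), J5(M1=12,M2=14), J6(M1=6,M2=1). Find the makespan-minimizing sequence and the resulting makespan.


Johnson's rule:
Group 1 (M1≤M2, sort by M1): ['J2', 'J4', 'J1', 'J5']
Group 2 (M1>M2, sort desc M2): ['J3', 'J6']
Sequence: J2 → J4 → J1 → J5 → J3 → J6
Makespan calculation:
  J2: M1 done=3, M2 done=10
  J4: M1 done=7, M2 done=22
  J1: M1 done=13, M2 done=40
  J5: M1 done=25, M2 done=54
  J3: M1 done=34, M2 done=62
  J6: M1 done=40, M2 done=63
= Sequence: J2 → J4 → J1 → J5 → J3 → J6, Makespan: 63


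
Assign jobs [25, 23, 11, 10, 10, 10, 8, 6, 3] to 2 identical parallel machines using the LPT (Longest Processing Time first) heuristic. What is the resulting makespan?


Jobs (LPT sorted): [25, 23, 11, 10, 10, 10, 8, 6, 3]
Machines: 2
  J=25 → Machine 1 (load: 0+25=25)
  J=23 → Machine 2 (load: 0+23=23)
  J=11 → Machine 2 (load: 23+11=34)
  J=10 → Machine 1 (load: 25+10=35)
  J=10 → Machine 2 (load: 34+10=44)
  J=10 → Machine 1 (load: 35+10=45)
  J=8 → Machine 2 (load: 44+8=52)
  J=6 → Machine 1 (load: 45+6=51)
  J=3 → Machine 1 (load: 51+3=54)
Machine loads: [54, 52]
Makespan = max = 54 time units


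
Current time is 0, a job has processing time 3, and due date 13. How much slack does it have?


Slack = due - current_time - processing
= 13 - 0 - 3
= 10


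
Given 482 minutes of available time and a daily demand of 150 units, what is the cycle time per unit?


Cycle time = available time / demand
= 482 / 150
= 3.21 min/unit


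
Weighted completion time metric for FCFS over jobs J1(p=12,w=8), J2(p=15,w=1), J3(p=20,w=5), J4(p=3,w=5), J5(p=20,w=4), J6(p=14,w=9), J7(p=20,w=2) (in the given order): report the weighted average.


Completion times:
  J1: C=12, w×C=8×12=96
  J2: C=27, w×C=1×27=27
  J3: C=47, w×C=5×47=235
  J4: C=50, w×C=5×50=250
  J5: C=70, w×C=4×70=280
  J6: C=84, w×C=9×84=756
  J7: C=104, w×C=2×104=208
Sum w×C = 1852
Sum w = 34
Weighted avg = 1852/34
= 54.47


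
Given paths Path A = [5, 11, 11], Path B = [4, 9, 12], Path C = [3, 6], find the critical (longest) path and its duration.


Path A: 5 + 11 + 11 = 27
Path B: 4 + 9 + 12 = 25
Path C: 3 + 6 = 9
Critical path = longest = max(27, 25, 9)
= 27 (Path A)


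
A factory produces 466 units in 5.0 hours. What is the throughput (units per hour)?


Throughput = units / time
= 466 / 5.0
= 93.2 units/hour


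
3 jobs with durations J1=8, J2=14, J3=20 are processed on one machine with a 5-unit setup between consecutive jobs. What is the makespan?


Makespan = Σ processing + (n-1) × setup
= (8 + 14 + 20) + (3-1)×5
= 42 + 10
= 52 time units


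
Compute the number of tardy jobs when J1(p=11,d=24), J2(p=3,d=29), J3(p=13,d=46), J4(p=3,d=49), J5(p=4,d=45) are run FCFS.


Completion vs due date:
  J1: C=11, d=24 → on time
  J2: C=14, d=29 → on time
  J3: C=27, d=46 → on time
  J4: C=30, d=49 → on time
  J5: C=34, d=45 → on time
Tardy jobs: none
Count = 0


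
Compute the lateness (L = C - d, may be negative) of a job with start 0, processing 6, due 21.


Completion = 0 + 6 = 6
Lateness = C - d = 6 - 21
= -15


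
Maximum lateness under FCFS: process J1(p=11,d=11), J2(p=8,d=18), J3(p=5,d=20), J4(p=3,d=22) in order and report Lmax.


Lateness per job (L = C - d):
  J1: C=11, d=11, L=0
  J2: C=19, d=18, L=1
  J3: C=24, d=20, L=4
  J4: C=27, d=22, L=5
Lmax = max(0, 1, 4, 5)
= 5


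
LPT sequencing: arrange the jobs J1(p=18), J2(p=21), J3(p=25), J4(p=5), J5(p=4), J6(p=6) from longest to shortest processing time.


LPT: sort by longest processing time first
  J3: p=25
  J2: p=21
  J1: p=18
  J6: p=6
  J4: p=5
  J5: p=4
Order: J3 → J2 → J1 → J6 → J4 → J5


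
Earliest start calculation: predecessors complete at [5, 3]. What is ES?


ES = max of all predecessor completion times
Predecessors: [5, 3]
ES = max(5, 3)
= 5


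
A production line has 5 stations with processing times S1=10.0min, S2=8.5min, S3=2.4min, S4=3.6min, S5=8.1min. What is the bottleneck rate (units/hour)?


Bottleneck = longest station time
Station times: [10.0, 8.5, 2.4, 3.6, 8.1]
Max = 10.0 min
Rate = 60 / 10.0
= 6.00 units/hour (bottleneck: 10.0min)


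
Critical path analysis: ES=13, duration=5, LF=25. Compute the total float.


EF = ES + duration = 13 + 5 = 18
LS = LF - duration = 25 - 5 = 20
Total Float = LF - EF = 25 - 18
(or LS - ES = 20 - 13)
= 7


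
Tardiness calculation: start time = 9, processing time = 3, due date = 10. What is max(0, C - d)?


Completion = start + processing = 9 + 3 = 12
Tardiness = max(0, C - d) = max(0, 12 - 10)
= max(0, 2)
= 2


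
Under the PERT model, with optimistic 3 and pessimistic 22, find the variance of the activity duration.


σ² = ((p - o) / 6)² = (p - o)² / 36
= (22 - 3)² / 36
= 19² / 36
= 361 / 36
= 10.0278


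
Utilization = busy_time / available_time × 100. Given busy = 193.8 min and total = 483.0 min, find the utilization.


Utilization = busy / total × 100
= 193.8 / 483.0 × 100
= 40.1%


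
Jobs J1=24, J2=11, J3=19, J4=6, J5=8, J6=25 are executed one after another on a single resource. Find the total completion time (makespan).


Sequential makespan: sum all processing times
= 24 + 11 + 19 + 6 + 8 + 25
= 93 time units


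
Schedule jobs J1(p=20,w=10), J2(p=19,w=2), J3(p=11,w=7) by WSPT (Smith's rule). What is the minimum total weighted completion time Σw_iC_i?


WSPT order (by p/w): J3 → J1 → J2
  J3: C=11, w·C=7×11=77
  J1: C=31, w·C=10×31=310
  J2: C=50, w·C=2×50=100
Σ w·C = 487
= 487


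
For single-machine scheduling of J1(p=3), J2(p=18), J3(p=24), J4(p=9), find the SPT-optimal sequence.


SPT: sort by shortest processing time
  J1: p=3
  J4: p=9
  J2: p=18
  J3: p=24
Order: J1 → J4 → J2 → J3


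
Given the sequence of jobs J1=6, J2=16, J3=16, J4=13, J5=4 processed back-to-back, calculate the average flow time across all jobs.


Completion times:
  J1: completes at 6
  J2: completes at 22
  J3: completes at 38
  J4: completes at 51
  J5: completes at 55
Sum = 172
Average = 172/5
= 34.40


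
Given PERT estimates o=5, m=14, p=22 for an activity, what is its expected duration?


te = (o + 4m + p) / 6
= (5 + 4×14 + 22) / 6
= (5 + 56 + 22) / 6
= 83 / 6
= 13.83


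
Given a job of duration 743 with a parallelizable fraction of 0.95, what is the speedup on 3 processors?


Amdahl's law: T_p = T × ((1-p) + p/N)
= 743 × ((1-0.95) + 0.95/3)
= 743 × (0.05 + 0.3167)
= 743 × 0.3667
= 272.43
Speedup = 743/272.43
= 2.73×


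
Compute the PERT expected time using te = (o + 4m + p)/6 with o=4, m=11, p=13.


te = (o + 4m + p) / 6
= (4 + 4×11 + 13) / 6
= (4 + 44 + 13) / 6
= 61 / 6
= 10.17


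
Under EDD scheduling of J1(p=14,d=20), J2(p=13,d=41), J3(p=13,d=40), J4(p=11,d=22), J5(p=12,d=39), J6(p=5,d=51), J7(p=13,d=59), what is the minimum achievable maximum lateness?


EDD order: J1 → J4 → J5 → J3 → J2 → J6 → J7
Completion and lateness:
  J1: C=14, d=20, L=14-20=-6
  J4: C=25, d=22, L=25-22=3
  J5: C=37, d=39, L=37-39=-2
  J3: C=50, d=40, L=50-40=10
  J2: C=63, d=41, L=63-41=22
  J6: C=68, d=51, L=68-51=17
  J7: C=81, d=59, L=81-59=22
Lmax = max(-6, 3, -2, 10, 22, 17, 22)
= 22


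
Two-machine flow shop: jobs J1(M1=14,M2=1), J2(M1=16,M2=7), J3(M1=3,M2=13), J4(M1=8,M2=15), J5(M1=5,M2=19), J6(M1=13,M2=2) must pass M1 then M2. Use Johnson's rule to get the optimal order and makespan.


Johnson's rule:
Group 1 (M1≤M2, sort by M1): ['J3', 'J5', 'J4']
Group 2 (M1>M2, sort desc M2): ['J2', 'J6', 'J1']
Sequence: J3 → J5 → J4 → J2 → J6 → J1
Makespan calculation:
  J3: M1 done=3, M2 done=16
  J5: M1 done=8, M2 done=35
  J4: M1 done=16, M2 done=50
  J2: M1 done=32, M2 done=57
  J6: M1 done=45, M2 done=59
  J1: M1 done=59, M2 done=60
= Sequence: J3 → J5 → J4 → J2 → J6 → J1, Makespan: 60


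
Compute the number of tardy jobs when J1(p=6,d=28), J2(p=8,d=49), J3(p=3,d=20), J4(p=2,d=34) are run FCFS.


Completion vs due date:
  J1: C=6, d=28 → on time
  J2: C=14, d=49 → on time
  J3: C=17, d=20 → on time
  J4: C=19, d=34 → on time
Tardy jobs: none
Count = 0


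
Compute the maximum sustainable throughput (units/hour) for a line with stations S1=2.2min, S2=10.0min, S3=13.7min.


Bottleneck = longest station time
Station times: [2.2, 10.0, 13.7]
Max = 13.7 min
Rate = 60 / 13.7
= 4.38 units/hour (bottleneck: 13.7min)


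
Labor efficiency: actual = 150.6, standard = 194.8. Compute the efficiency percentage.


Efficiency = (actual / standard) × 100
= (150.6 / 194.8) × 100
= 77.3%


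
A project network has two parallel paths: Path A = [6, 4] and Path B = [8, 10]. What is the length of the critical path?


Path A: 6 + 4 = 10
Path B: 8 + 10 = 18
Critical path = longest = max(10, 18)
= 18 (Path B)


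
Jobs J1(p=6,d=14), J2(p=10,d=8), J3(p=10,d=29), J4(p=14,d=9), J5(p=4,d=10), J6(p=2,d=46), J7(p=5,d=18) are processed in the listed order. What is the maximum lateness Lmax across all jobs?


Lateness per job (L = C - d):
  J1: C=6, d=14, L=-8
  J2: C=16, d=8, L=8
  J3: C=26, d=29, L=-3
  J4: C=40, d=9, L=31
  J5: C=44, d=10, L=34
  J6: C=46, d=46, L=0
  J7: C=51, d=18, L=33
Lmax = max(-8, 8, -3, 31, 34, 0, 33)
= 34


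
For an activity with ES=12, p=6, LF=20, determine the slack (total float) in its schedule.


EF = ES + duration = 12 + 6 = 18
LS = LF - duration = 20 - 6 = 14
Total Float = LF - EF = 20 - 18
(or LS - ES = 14 - 12)
= 2


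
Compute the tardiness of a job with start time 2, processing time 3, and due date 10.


Completion = start + processing = 2 + 3 = 5
Tardiness = max(0, C - d) = max(0, 5 - 10)
= max(0, -5)
= 0


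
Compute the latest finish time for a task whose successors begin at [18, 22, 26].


LF = min of all successor start times
Successors start at: [18, 22, 26]
LF = min(18, 22, 26)
= 18


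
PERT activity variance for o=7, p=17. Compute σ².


σ² = ((p - o) / 6)² = (p - o)² / 36
= (17 - 7)² / 36
= 10² / 36
= 100 / 36
= 2.7778


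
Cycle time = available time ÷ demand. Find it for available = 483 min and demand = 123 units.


Cycle time = available time / demand
= 483 / 123
= 3.93 min/unit


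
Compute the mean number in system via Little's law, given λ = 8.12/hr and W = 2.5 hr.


Little's law: L = λ × W
= 8.12 × 2.5
= 20.30


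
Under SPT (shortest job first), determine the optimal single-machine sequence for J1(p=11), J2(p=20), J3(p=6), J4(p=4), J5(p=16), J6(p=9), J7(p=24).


SPT: sort by shortest processing time
  J4: p=4
  J3: p=6
  J6: p=9
  J1: p=11
  J5: p=16
  J2: p=20
  J7: p=24
Order: J4 → J3 → J6 → J1 → J5 → J2 → J7


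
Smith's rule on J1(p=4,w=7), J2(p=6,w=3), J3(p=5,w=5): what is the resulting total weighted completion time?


WSPT order (by p/w): J1 → J3 → J2
  J1: C=4, w·C=7×4=28
  J3: C=9, w·C=5×9=45
  J2: C=15, w·C=3×15=45
Σ w·C = 118
= 118


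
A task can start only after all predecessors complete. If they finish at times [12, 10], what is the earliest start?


ES = max of all predecessor completion times
Predecessors: [12, 10]
ES = max(12, 10)
= 12


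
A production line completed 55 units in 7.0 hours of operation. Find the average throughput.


Throughput = units / time
= 55 / 7.0
= 7.9 units/hour


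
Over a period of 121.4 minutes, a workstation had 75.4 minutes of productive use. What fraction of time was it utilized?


Utilization = busy / total × 100
= 75.4 / 121.4 × 100
= 62.1%


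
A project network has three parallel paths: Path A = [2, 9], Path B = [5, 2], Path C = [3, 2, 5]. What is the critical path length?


Path A: 2 + 9 = 11
Path B: 5 + 2 = 7
Path C: 3 + 2 + 5 = 10
Critical path = longest = max(11, 7, 10)
= 11 (Path A)


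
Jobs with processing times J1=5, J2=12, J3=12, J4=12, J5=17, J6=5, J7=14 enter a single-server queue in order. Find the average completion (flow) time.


Completion times:
  J1: completes at 5
  J2: completes at 17
  J3: completes at 29
  J4: completes at 41
  J5: completes at 58
  J6: completes at 63
  J7: completes at 77
Sum = 290
Average = 290/7
= 41.43


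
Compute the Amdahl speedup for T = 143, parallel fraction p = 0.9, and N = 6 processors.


Amdahl's law: T_p = T × ((1-p) + p/N)
= 143 × ((1-0.9) + 0.9/6)
= 143 × (0.10 + 0.1500)
= 143 × 0.2500
= 35.75
Speedup = 143/35.75
= 4.00×


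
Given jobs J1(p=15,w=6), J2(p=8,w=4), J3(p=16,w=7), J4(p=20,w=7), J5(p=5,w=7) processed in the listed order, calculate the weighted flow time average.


Completion times:
  J1: C=15, w×C=6×15=90
  J2: C=23, w×C=4×23=92
  J3: C=39, w×C=7×39=273
  J4: C=59, w×C=7×59=413
  J5: C=64, w×C=7×64=448
Sum w×C = 1316
Sum w = 31
Weighted avg = 1316/31
= 42.45


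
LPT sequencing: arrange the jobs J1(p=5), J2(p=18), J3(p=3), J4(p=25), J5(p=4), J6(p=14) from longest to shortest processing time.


LPT: sort by longest processing time first
  J4: p=25
  J2: p=18
  J6: p=14
  J1: p=5
  J5: p=4
  J3: p=3
Order: J4 → J2 → J6 → J1 → J5 → J3


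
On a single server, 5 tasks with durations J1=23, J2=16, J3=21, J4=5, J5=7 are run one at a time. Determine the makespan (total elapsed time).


Sequential makespan: sum all processing times
= 23 + 16 + 21 + 5 + 7
= 72 time units


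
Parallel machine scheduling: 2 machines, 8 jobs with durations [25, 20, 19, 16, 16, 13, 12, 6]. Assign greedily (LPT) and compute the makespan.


Jobs (LPT sorted): [25, 20, 19, 16, 16, 13, 12, 6]
Machines: 2
  J=25 → Machine 1 (load: 0+25=25)
  J=20 → Machine 2 (load: 0+20=20)
  J=19 → Machine 2 (load: 20+19=39)
  J=16 → Machine 1 (load: 25+16=41)
  J=16 → Machine 2 (load: 39+16=55)
  J=13 → Machine 1 (load: 41+13=54)
  J=12 → Machine 1 (load: 54+12=66)
  J=6 → Machine 2 (load: 55+6=61)
Machine loads: [66, 61]
Makespan = max = 66 time units


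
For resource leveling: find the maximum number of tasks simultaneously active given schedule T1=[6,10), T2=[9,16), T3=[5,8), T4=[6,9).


Check each time point for overlaps:
  t=6: 3 tasks active (T1, T3, T4)
Max concurrent = 3


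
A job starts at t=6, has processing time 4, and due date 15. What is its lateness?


Completion = 6 + 4 = 10
Lateness = C - d = 10 - 15
= -5


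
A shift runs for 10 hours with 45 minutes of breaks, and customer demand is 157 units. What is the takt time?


Available = 10×60 - 45 = 555 min
Takt time = 555 / 157
= 3.54 min/unit


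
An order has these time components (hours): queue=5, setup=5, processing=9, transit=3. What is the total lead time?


Lead time = queue + setup + processing + transit
= 5 + 5 + 9 + 3
= 22 hours


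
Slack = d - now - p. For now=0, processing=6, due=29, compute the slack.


Slack = due - current_time - processing
= 29 - 0 - 6
= 23


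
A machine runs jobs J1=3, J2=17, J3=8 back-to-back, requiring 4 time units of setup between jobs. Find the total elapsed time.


Makespan = Σ processing + (n-1) × setup
= (3 + 17 + 8) + (3-1)×4
= 28 + 8
= 36 time units


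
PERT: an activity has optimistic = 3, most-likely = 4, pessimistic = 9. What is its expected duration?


te = (o + 4m + p) / 6
= (3 + 4×4 + 9) / 6
= (3 + 16 + 9) / 6
= 28 / 6
= 4.67


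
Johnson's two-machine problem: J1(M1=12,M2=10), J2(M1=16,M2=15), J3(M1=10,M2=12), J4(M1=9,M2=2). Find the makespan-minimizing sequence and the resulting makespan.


Johnson's rule:
Group 1 (M1≤M2, sort by M1): ['J3']
Group 2 (M1>M2, sort desc M2): ['J2', 'J1', 'J4']
Sequence: J3 → J2 → J1 → J4
Makespan calculation:
  J3: M1 done=10, M2 done=22
  J2: M1 done=26, M2 done=41
  J1: M1 done=38, M2 done=51
  J4: M1 done=47, M2 done=53
= Sequence: J3 → J2 → J1 → J4, Makespan: 53


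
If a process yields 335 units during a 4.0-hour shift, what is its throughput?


Throughput = units / time
= 335 / 4.0
= 83.8 units/hour


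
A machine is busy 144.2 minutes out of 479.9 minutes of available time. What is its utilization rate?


Utilization = busy / total × 100
= 144.2 / 479.9 × 100
= 30.0%


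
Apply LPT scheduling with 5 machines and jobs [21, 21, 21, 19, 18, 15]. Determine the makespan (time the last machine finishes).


Jobs (LPT sorted): [21, 21, 21, 19, 18, 15]
Machines: 5
  J=21 → Machine 1 (load: 0+21=21)
  J=21 → Machine 2 (load: 0+21=21)
  J=21 → Machine 3 (load: 0+21=21)
  J=19 → Machine 4 (load: 0+19=19)
  J=18 → Machine 5 (load: 0+18=18)
  J=15 → Machine 5 (load: 18+15=33)
Machine loads: [21, 21, 21, 19, 33]
Makespan = max = 33 time units


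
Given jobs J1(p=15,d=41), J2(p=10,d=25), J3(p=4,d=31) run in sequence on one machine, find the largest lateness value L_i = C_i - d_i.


Lateness per job (L = C - d):
  J1: C=15, d=41, L=-26
  J2: C=25, d=25, L=0
  J3: C=29, d=31, L=-2
Lmax = max(-26, 0, -2)
= 0


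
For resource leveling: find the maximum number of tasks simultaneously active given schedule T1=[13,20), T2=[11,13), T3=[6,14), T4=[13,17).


Check each time point for overlaps:
  t=13: 3 tasks active (T1, T3, T4)
Max concurrent = 3


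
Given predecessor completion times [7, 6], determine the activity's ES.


ES = max of all predecessor completion times
Predecessors: [7, 6]
ES = max(7, 6)
= 7


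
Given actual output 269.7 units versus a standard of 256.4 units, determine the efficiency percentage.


Efficiency = (actual / standard) × 100
= (269.7 / 256.4) × 100
= 105.2%


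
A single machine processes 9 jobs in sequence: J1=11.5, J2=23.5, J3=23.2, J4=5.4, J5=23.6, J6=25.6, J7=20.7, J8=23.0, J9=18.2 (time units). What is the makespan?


Sequential makespan: sum all processing times
= 11.5 + 23.5 + 23.2 + 5.4 + 23.6 + 25.6 + 20.7 + 23.0 + 18.2
= 174.7 time units


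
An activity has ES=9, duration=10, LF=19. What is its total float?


EF = ES + duration = 9 + 10 = 19
LS = LF - duration = 19 - 10 = 9
Total Float = LF - EF = 19 - 19
(or LS - ES = 9 - 9)
= 0


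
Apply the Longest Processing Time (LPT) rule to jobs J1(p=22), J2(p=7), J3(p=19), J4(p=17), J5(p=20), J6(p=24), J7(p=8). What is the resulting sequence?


LPT: sort by longest processing time first
  J6: p=24
  J1: p=22
  J5: p=20
  J3: p=19
  J4: p=17
  J7: p=8
  J2: p=7
Order: J6 → J1 → J5 → J3 → J4 → J7 → J2


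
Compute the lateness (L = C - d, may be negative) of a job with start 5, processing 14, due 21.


Completion = 5 + 14 = 19
Lateness = C - d = 19 - 21
= -2


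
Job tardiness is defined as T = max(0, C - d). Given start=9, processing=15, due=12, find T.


Completion = start + processing = 9 + 15 = 24
Tardiness = max(0, C - d) = max(0, 24 - 12)
= max(0, 12)
= 12


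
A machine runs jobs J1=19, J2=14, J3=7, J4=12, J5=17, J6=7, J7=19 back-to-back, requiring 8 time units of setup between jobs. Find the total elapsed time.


Makespan = Σ processing + (n-1) × setup
= (19 + 14 + 7 + 12 + 17 + 7 + 19) + (7-1)×8
= 95 + 48
= 143 time units


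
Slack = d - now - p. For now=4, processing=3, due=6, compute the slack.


Slack = due - current_time - processing
= 6 - 4 - 3
= -1


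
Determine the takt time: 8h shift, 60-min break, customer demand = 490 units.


Available = 8×60 - 60 = 420 min
Takt time = 420 / 490
= 0.86 min/unit


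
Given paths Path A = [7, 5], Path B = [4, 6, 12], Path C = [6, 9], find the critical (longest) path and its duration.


Path A: 7 + 5 = 12
Path B: 4 + 6 + 12 = 22
Path C: 6 + 9 = 15
Critical path = longest = max(12, 22, 15)
= 22 (Path B)


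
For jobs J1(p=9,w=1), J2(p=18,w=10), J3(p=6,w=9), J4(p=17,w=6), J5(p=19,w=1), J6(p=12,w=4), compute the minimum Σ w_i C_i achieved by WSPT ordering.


WSPT order (by p/w): J3 → J2 → J4 → J6 → J1 → J5
  J3: C=6, w·C=9×6=54
  J2: C=24, w·C=10×24=240
  J4: C=41, w·C=6×41=246
  J6: C=53, w·C=4×53=212
  J1: C=62, w·C=1×62=62
  J5: C=81, w·C=1×81=81
Σ w·C = 895
= 895


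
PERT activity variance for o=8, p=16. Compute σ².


σ² = ((p - o) / 6)² = (p - o)² / 36
= (16 - 8)² / 36
= 8² / 36
= 64 / 36
= 1.7778


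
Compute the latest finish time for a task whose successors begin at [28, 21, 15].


LF = min of all successor start times
Successors start at: [28, 21, 15]
LF = min(28, 21, 15)
= 15


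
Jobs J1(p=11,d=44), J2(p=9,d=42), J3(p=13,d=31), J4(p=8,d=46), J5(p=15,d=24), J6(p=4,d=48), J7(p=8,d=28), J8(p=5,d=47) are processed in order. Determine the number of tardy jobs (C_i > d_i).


Completion vs due date:
  J1: C=11, d=44 → on time
  J2: C=20, d=42 → on time
  J3: C=33, d=31 → TARDY
  J4: C=41, d=46 → on time
  J5: C=56, d=24 → TARDY
  J6: C=60, d=48 → TARDY
  J7: C=68, d=28 → TARDY
  J8: C=73, d=47 → TARDY
Tardy jobs: J3, J5, J6, J7, J8
Count = 5


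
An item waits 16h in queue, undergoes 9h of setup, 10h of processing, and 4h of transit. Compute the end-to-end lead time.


Lead time = queue + setup + processing + transit
= 16 + 9 + 10 + 4
= 39 hours


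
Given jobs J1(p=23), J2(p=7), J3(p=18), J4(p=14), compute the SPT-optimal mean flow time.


SPT order: J2 → J4 → J3 → J1
Completion times:
  J2: C=7
  J4: C=21
  J3: C=39
  J1: C=62
Sum = 129, n = 4
Mean flow = 129/4
= 32.25


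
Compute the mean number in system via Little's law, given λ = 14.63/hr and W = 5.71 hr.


Little's law: L = λ × W
= 14.63 × 5.71
= 83.54


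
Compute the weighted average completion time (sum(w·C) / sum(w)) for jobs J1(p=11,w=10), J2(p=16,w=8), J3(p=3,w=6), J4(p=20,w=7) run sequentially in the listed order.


Completion times:
  J1: C=11, w×C=10×11=110
  J2: C=27, w×C=8×27=216
  J3: C=30, w×C=6×30=180
  J4: C=50, w×C=7×50=350
Sum w×C = 856
Sum w = 31
Weighted avg = 856/31
= 27.61


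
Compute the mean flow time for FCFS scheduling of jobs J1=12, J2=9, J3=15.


Completion times:
  J1: completes at 12
  J2: completes at 21
  J3: completes at 36
Sum = 69
Average = 69/3
= 23.00


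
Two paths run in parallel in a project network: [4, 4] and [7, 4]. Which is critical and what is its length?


Path A: 4 + 4 = 8
Path B: 7 + 4 = 11
Critical path = longest = max(8, 11)
= 11 (Path B)


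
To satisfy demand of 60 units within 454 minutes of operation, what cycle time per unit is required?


Cycle time = available time / demand
= 454 / 60
= 7.57 min/unit


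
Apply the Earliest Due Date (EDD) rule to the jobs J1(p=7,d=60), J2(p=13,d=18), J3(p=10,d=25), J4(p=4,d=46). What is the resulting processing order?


EDD: sort by earliest due date
  J2: d=18, p=13
  J3: d=25, p=10
  J4: d=46, p=4
  J1: d=60, p=7
Order: J2 → J3 → J4 → J1


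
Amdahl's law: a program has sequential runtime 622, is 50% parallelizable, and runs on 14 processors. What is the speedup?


Amdahl's law: T_p = T × ((1-p) + p/N)
= 622 × ((1-0.5) + 0.5/14)
= 622 × (0.50 + 0.0357)
= 622 × 0.5357
= 333.21
Speedup = 622/333.21
= 1.87×


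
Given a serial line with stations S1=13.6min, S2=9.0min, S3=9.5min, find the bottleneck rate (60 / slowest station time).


Bottleneck = longest station time
Station times: [13.6, 9.0, 9.5]
Max = 13.6 min
Rate = 60 / 13.6
= 4.41 units/hour (bottleneck: 13.6min)


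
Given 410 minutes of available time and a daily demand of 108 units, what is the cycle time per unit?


Cycle time = available time / demand
= 410 / 108
= 3.80 min/unit


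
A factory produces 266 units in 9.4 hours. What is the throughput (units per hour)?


Throughput = units / time
= 266 / 9.4
= 28.3 units/hour


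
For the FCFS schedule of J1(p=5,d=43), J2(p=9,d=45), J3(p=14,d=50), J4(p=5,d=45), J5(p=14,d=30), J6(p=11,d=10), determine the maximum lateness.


Lateness per job (L = C - d):
  J1: C=5, d=43, L=-38
  J2: C=14, d=45, L=-31
  J3: C=28, d=50, L=-22
  J4: C=33, d=45, L=-12
  J5: C=47, d=30, L=17
  J6: C=58, d=10, L=48
Lmax = max(-38, -31, -22, -12, 17, 48)
= 48


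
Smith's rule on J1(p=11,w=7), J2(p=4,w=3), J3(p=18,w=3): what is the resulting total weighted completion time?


WSPT order (by p/w): J2 → J1 → J3
  J2: C=4, w·C=3×4=12
  J1: C=15, w·C=7×15=105
  J3: C=33, w·C=3×33=99
Σ w·C = 216
= 216


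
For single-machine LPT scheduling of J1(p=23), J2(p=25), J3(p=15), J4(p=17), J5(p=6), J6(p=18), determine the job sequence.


LPT: sort by longest processing time first
  J2: p=25
  J1: p=23
  J6: p=18
  J4: p=17
  J3: p=15
  J5: p=6
Order: J2 → J1 → J6 → J4 → J3 → J5


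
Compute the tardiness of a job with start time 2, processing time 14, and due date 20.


Completion = start + processing = 2 + 14 = 16
Tardiness = max(0, C - d) = max(0, 16 - 20)
= max(0, -4)
= 0


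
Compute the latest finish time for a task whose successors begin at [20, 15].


LF = min of all successor start times
Successors start at: [20, 15]
LF = min(20, 15)
= 15
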